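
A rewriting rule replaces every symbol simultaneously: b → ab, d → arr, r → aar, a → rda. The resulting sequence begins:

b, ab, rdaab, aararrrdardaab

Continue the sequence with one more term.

rdardaaarrdaaaraaraararrrdaaararrrdardaab

Replace each of the 14 characters of aararrrdardaab in place — rda rda aar rda aar aar aar arr rda aar arr rda rda ab — and concatenate.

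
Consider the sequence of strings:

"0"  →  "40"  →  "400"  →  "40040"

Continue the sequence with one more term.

40040400

This is a Fibonacci-style word recurrence s(k) = s(k−1)·s(k−2): e.g. 40·0 = 400.
The next term joins 40040 and 400.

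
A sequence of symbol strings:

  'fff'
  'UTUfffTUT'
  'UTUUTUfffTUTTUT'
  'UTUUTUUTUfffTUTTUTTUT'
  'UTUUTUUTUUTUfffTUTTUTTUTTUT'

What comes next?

Every step adds UTU to the front and TUT to the end of the previous string.
Applying this once more to UTUUTUUTUUTUfffTUTTUTTUTTUT:

UTUUTUUTUUTUUTUfffTUTTUTTUTTUTTUT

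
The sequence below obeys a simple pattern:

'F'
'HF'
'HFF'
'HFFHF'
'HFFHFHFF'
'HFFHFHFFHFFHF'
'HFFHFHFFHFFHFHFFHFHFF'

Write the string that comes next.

HFFHFHFFHFFHFHFFHFHFFHFFHFHFFHFFHF

Each term (from the third on) is the previous term followed by the one before it: term 3 = HF·F = HFF.
Continuing: HFFHFHFFHFFHFHFFHFHFF · HFFHFHFFHFFHF gives term 8.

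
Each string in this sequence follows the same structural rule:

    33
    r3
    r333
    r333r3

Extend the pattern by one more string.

This is a Fibonacci-style word recurrence s(k) = s(k−1)·s(k−2): e.g. r3·33 = r333.
So term 5 is r333r3·r333.

r333r3r333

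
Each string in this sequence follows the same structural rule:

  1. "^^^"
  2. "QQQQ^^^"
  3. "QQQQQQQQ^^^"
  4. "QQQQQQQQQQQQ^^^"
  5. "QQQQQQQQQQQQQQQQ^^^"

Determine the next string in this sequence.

Each term is the previous one with QQQQ prepended.
Applying this once more to QQQQQQQQQQQQQQQQ^^^:

QQQQQQQQQQQQQQQQQQQQ^^^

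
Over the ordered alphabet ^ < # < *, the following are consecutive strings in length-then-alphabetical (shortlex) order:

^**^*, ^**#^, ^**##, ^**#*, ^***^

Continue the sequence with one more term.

^***#

The successor of ^***^ increments the rightmost position that isn't already * and resets every position after it to ^.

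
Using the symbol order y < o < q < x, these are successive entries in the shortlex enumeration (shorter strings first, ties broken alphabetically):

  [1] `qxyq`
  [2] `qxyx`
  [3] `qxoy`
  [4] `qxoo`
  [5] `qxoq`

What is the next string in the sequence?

Treat qxoq as a base-4 numeral over the given alphabet and add one, carrying through any trailing x's.

qxox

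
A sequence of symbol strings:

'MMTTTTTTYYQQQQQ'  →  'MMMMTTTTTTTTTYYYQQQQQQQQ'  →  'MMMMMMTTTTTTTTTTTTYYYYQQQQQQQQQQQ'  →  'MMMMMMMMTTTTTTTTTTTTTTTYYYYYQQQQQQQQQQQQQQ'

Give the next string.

Each string has the form M^{2n-2} T^{3n} Y^{n} Q^{3n-1}, where the shown terms are n = 2, 3, 4, 5.
For the next term, n = 6, so the run lengths are 10, 18, 6, 17.

MMMMMMMMMMTTTTTTTTTTTTTTTTTTYYYYYYQQQQQQQQQQQQQQQQQ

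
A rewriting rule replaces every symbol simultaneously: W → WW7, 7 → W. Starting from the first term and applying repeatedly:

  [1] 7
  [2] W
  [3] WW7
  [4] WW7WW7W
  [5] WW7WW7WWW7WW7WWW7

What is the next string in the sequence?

WW7WW7WWW7WW7WWW7WW7WW7WWW7WW7WWW7WW7WW7W

Applying the rule to each of the 17 symbols of WW7WW7WWW7WW7WWW7 gives the pieces WW7 WW7 W WW7 WW7 W WW7 WW7 WW7 W WW7 WW7 W WW7 WW7 WW7 W, which concatenate to the answer.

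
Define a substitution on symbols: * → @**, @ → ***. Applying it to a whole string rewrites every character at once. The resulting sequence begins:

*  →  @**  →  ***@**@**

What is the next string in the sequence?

@**@**@*****@**@*****@**@**

Rewriting each symbol of ***@**@**: *→@**, *→@**, *→@**, @→***, *→@**, *→@**, @→***, *→@**, *→@**, which concatenates to @** @** @** *** @** @** *** @** @**.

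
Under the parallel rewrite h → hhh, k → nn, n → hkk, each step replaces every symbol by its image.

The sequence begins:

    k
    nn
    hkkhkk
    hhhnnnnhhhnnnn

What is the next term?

Rewriting the 14 symbols of hhhnnnnhhhnnnn one by one yields hhh hhh hhh hkk hkk hkk hkk hhh hhh hhh hkk hkk hkk hkk; concatenated:

hhhhhhhhhhkkhkkhkkhkkhhhhhhhhhhkkhkkhkkhkk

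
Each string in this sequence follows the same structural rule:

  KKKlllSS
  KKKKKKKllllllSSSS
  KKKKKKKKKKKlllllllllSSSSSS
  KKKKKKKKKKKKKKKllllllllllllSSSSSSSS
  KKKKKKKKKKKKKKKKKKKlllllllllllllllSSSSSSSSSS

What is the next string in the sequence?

KKKKKKKKKKKKKKKKKKKKKKKllllllllllllllllllSSSSSSSSSSSS

Term n consists of 4n-1 K's, followed by 3n l's, followed by 2n S's (n = 1, 2, …).
Setting n = 6 gives 23, 18, 12 characters in each block.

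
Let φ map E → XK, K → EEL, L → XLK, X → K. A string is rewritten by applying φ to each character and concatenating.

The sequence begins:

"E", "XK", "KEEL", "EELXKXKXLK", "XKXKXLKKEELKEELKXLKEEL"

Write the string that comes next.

KEELKEELKXLKEELEELXKXKXLKEELXKXKXLKEELKXLKEELXKXKXLK

Replace each of the 22 characters of XKXKXLKKEELKEELKXLKEEL in place — K EEL K EEL K XLK EEL EEL XK XK XLK EEL XK XK XLK EEL K XLK EEL XK XK XLK — and concatenate.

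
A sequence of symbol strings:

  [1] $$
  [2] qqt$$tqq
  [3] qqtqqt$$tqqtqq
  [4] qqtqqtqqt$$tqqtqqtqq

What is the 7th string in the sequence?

s(k+1) = qqt·s(k)·tqq, so each term gains qqt as a prefix and tqq as a suffix.
From qqtqqtqqt$$tqqtqqtqq, 3 further steps: qqtqqtqqt$$tqqtqqtqq → qqtqqtqqtqqt$$tqqtqqtqqtqq → qqtqqtqqtqqtqqt$$tqqtqqtqqtqqtqq → (answer).

qqtqqtqqtqqtqqtqqt$$tqqtqqtqqtqqtqqtqq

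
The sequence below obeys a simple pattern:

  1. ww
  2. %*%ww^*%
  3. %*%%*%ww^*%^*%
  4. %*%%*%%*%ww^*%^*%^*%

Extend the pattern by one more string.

%*%%*%%*%%*%ww^*%^*%^*%^*%

Every step adds %*% to the front and ^*% to the end of the previous string.
So the next term is %*%·%*%%*%%*%ww^*%^*%^*%·^*%.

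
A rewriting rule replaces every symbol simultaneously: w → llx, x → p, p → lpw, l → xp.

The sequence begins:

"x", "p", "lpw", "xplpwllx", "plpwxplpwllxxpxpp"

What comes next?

Rewriting the 17 symbols of plpwxplpwllxxpxpp one by one yields lpw xp lpw llx p lpw xp lpw llx xp xp p p lpw p lpw lpw; concatenated:

lpwxplpwllxplpwxplpwllxxpxppplpwplpwlpw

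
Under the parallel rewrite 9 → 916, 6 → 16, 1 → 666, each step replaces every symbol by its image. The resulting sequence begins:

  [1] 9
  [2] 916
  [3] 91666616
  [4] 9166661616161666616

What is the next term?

Replace each of the 19 characters of 9166661616161666616 in place — 916 666 16 16 16 16 666 16 666 16 666 16 666 16 16 16 16 666 16 — and concatenate.

916666161616166661666616666166661616161666616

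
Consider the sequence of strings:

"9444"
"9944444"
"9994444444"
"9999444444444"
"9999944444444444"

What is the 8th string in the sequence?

9999999944444444444444444

Term n consists of n-1 9's, followed by 2n-1 4's, where the shown terms are n = 2, 3, 4, 5, 6.
For term 8, n = 9, so the run lengths are 8, 17.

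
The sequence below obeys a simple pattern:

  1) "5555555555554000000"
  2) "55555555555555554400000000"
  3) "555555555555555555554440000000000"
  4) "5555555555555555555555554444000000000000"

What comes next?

The n-th term is 4n 5's then n-2 4's then 2n 0's, where the shown terms are n = 3, 4, 5, 6.
Setting n = 7 gives 28, 5, 14 characters in each block.

55555555555555555555555555554444400000000000000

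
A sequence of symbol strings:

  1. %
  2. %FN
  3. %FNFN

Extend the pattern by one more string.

%FNFNFN

Each term is the previous one with FN appended.
So the next term is %FNFN·FN.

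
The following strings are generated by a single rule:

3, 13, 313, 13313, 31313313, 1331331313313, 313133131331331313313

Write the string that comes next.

This is a Fibonacci-style word recurrence s(k) = s(k−2)·s(k−1): e.g. 3·13 = 313.
So term 8 is 1331331313313·313133131331331313313.

1331331313313313133131331331313313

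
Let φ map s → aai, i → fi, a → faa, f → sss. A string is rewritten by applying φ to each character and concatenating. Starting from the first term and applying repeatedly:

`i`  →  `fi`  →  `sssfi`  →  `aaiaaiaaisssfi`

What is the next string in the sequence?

Replace each of the 14 characters of aaiaaiaaisssfi in place — faa faa fi faa faa fi faa faa fi aai aai aai sss fi — and concatenate.

faafaafifaafaafifaafaafiaaiaaiaaisssfi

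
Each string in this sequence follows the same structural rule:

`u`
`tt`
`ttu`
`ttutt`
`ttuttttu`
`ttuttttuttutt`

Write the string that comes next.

Each term (from the third on) is the previous term followed by the one before it: term 3 = tt·u = ttu.
The next term joins ttuttttuttutt and ttuttttu.

ttuttttuttuttttuttttu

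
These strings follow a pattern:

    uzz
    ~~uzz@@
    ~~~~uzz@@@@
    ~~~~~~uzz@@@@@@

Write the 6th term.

Every step adds ~~ to the front and @@ to the end of the previous string.
From ~~~~~~uzz@@@@@@, 2 further steps: ~~~~~~uzz@@@@@@ → ~~~~~~~~uzz@@@@@@@@ → (answer).

~~~~~~~~~~uzz@@@@@@@@@@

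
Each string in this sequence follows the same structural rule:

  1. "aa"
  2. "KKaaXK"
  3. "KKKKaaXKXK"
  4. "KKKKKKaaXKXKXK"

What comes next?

KKKKKKKKaaXKXKXKXK

Each term wraps the previous one in KK on the left and XK on the right.
So the next term is KK·KKKKKKaaXKXKXK·XK.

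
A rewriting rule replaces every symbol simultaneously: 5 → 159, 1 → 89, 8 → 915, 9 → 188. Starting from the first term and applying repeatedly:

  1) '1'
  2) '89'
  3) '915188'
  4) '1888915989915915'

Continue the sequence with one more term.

89915915915188891591889151881888915918889159

Applying the rule to each of the 16 symbols of 1888915989915915 gives the pieces 89 915 915 915 188 89 159 188 915 188 188 89 159 188 89 159, which concatenate to the answer.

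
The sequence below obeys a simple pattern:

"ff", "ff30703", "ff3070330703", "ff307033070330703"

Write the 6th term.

ff3070330703307033070330703

Each term is the previous one with 30703 appended.
From ff307033070330703, 2 further steps: ff307033070330703 → ff30703307033070330703 → (answer).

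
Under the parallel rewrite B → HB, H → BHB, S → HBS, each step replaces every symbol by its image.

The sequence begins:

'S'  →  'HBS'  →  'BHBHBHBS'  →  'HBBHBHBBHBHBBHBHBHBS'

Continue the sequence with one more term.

BHBHBHBBHBHBBHBHBHBBHBHBBHBHBHBBHBHBBHBHBBHBHBHBS

Replace each of the 20 characters of HBBHBHBBHBHBBHBHBHBS in place — BHB HB HB BHB HB BHB HB HB BHB HB BHB HB HB BHB HB BHB HB BHB HB HBS — and concatenate.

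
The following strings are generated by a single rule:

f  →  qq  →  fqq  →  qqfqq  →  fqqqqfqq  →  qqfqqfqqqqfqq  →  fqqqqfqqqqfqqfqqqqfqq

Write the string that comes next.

qqfqqfqqqqfqqfqqqqfqqqqfqqfqqqqfqq

This is a Fibonacci-style word recurrence s(k) = s(k−2)·s(k−1): e.g. f·qq = fqq.
The next term joins qqfqqfqqqqfqq and fqqqqfqqqqfqqfqqqqfqq.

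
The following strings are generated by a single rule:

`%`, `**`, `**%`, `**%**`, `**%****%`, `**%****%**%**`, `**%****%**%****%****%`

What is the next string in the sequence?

This is a Fibonacci-style word recurrence s(k) = s(k−1)·s(k−2): e.g. **·% = **%.
The next term joins **%****%**%****%****% and **%****%**%**.

**%****%**%****%****%**%****%**%**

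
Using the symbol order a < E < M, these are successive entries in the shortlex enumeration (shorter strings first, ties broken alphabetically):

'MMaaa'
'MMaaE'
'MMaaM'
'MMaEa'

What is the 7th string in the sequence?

MMaMa

Stepping forward 3 times from MMaEa: MMaEa → MMaEE → MMaEM, then the target.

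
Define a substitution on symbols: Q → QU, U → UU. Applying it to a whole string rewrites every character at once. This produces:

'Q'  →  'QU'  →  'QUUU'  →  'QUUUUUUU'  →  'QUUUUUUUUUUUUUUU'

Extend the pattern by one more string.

Replace each of the 16 characters of QUUUUUUUUUUUUUUU in place — QU UU UU UU UU UU UU UU UU UU UU UU UU UU UU UU — and concatenate.

QUUUUUUUUUUUUUUUUUUUUUUUUUUUUUUU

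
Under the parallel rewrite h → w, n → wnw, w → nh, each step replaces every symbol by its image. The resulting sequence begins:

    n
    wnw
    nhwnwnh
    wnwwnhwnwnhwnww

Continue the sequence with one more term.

Applying the rule to each of the 15 symbols of wnwwnhwnwnhwnww gives the pieces nh wnw nh nh wnw w nh wnw nh wnw w nh wnw nh nh, which concatenate to the answer.

nhwnwnhnhwnwwnhwnwnhwnwwnhwnwnhnh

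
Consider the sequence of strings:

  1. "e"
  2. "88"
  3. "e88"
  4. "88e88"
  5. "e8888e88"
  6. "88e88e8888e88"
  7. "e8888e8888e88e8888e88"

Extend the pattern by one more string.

88e88e8888e88e8888e8888e88e8888e88

From term 3 onward, concatenate the second-to-last term with the last: e·88 = e88, 88·e88 = 88e88, …
So term 8 is 88e88e8888e88·e8888e8888e88e8888e88.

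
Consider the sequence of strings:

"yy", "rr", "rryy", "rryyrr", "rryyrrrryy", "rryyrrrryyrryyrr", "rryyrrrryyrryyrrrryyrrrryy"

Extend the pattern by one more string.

Each term (from the third on) is the previous term followed by the one before it: term 3 = rr·yy = rryy.
Continuing: rryyrrrryyrryyrrrryyrrrryy · rryyrrrryyrryyrr gives term 8.

rryyrrrryyrryyrrrryyrrrryyrryyrrrryyrryyrr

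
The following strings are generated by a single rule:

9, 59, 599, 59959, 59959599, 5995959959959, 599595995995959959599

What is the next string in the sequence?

5995959959959599595995995959959959

Each term (from the third on) is the previous term followed by the one before it: term 3 = 59·9 = 599.
The next term joins 599595995995959959599 and 5995959959959.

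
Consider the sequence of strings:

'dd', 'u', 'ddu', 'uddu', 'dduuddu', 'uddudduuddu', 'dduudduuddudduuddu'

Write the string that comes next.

uddudduuddudduudduuddudduuddu

From term 3 onward, concatenate the second-to-last term with the last: dd·u = ddu, u·ddu = uddu, …
So term 8 is uddudduuddu·dduudduuddudduuddu.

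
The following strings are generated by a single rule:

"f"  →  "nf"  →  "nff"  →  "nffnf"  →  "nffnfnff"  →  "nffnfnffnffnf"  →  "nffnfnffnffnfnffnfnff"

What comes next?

This is a Fibonacci-style word recurrence s(k) = s(k−1)·s(k−2): e.g. nf·f = nff.
So term 8 is nffnfnffnffnfnffnfnff·nffnfnffnffnf.

nffnfnffnffnfnffnfnffnffnfnffnffnf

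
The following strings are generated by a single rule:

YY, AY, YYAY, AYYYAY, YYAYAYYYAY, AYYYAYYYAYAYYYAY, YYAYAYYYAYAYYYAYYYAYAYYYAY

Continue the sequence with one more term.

AYYYAYYYAYAYYYAYYYAYAYYYAYAYYYAYYYAYAYYYAY

This is a Fibonacci-style word recurrence s(k) = s(k−2)·s(k−1): e.g. YY·AY = YYAY.
Continuing: AYYYAYYYAYAYYYAY · YYAYAYYYAYAYYYAYYYAYAYYYAY gives term 8.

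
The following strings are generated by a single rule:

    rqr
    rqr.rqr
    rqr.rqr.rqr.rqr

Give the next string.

rqr.rqr.rqr.rqr.rqr.rqr.rqr.rqr

Each string is two copies of the previous one joined by '.'.
So the next term is two copies of rqr.rqr.rqr.rqr with '.' between the halves.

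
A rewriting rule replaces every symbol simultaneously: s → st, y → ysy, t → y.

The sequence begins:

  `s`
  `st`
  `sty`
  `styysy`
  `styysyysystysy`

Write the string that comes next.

φ(styysyysystysy) expands symbol-by-symbol to st y ysy ysy st ysy ysy st ysy st y ysy st ysy; joining the 14 pieces gives the next term.

styysyysystysyysystysystyysystysy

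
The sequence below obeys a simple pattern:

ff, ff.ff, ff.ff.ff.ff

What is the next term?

Each string is two copies of the previous one joined by '.'.
Doubling ff.ff.ff.ff with '.' between the halves:

ff.ff.ff.ff.ff.ff.ff.ff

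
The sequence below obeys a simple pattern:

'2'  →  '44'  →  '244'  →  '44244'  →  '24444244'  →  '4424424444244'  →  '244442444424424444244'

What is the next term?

Each term (from the third on) is the two preceding terms concatenated in order: term 3 = 2·44 = 244.
The next term joins 4424424444244 and 244442444424424444244.

4424424444244244442444424424444244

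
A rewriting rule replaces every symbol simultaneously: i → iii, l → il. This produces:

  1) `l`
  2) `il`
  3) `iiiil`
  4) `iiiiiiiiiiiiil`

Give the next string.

iiiiiiiiiiiiiiiiiiiiiiiiiiiiiiiiiiiiiiiil

Replace each of the 14 characters of iiiiiiiiiiiiil in place — iii iii iii iii iii iii iii iii iii iii iii iii iii il — and concatenate.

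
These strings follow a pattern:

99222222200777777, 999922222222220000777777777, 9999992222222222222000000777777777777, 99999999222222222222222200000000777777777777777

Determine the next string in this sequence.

999999999922222222222222222220000000000777777777777777777

Reading off run lengths: 9 runs 2, 4, 6, 8; 2 runs 7, 10, 13, 16; 0 runs 2, 4, 6, 8; 7 runs 6, 9, 12, 15 — each is linear in n, where the shown terms are n = 2, 3, 4, 5.
Setting n = 6 gives 10, 19, 10, 18 characters in each block.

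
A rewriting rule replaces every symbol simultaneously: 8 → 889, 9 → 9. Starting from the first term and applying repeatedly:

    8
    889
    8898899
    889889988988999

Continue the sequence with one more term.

8898899889889998898899889889999

Applying the rule to each of the 15 symbols of 889889988988999 gives the pieces 889 889 9 889 889 9 9 889 889 9 889 889 9 9 9, which concatenate to the answer.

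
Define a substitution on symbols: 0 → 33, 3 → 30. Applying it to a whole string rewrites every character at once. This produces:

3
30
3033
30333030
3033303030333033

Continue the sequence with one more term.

30333030303330333033303030333030

Replace each of the 16 characters of 3033303030333033 in place — 30 33 30 30 30 33 30 33 30 33 30 30 30 33 30 30 — and concatenate.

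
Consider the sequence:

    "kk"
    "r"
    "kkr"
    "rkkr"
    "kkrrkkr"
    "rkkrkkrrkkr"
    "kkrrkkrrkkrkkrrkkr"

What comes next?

From term 3 onward, concatenate the second-to-last term with the last: kk·r = kkr, r·kkr = rkkr, …
The next term joins rkkrkkrrkkr and kkrrkkrrkkrkkrrkkr.

rkkrkkrrkkrkkrrkkrrkkrkkrrkkr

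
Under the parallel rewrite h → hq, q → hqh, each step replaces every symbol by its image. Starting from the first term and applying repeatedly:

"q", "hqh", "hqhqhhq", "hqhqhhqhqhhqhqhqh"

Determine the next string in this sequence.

hqhqhhqhqhhqhqhqhhqhqhhqhqhqhhqhqhhqhqhhq

Applying the rule to each of the 17 symbols of hqhqhhqhqhhqhqhqh gives the pieces hq hqh hq hqh hq hq hqh hq hqh hq hq hqh hq hqh hq hqh hq, which concatenate to the answer.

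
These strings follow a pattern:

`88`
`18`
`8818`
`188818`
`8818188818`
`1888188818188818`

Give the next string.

88181888181888188818188818

This is a Fibonacci-style word recurrence s(k) = s(k−2)·s(k−1): e.g. 88·18 = 8818.
So term 7 is 8818188818·1888188818188818.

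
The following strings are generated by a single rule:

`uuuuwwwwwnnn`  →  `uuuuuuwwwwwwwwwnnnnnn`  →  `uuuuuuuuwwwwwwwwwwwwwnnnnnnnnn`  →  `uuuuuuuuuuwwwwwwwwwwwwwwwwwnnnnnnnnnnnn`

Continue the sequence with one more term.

uuuuuuuuuuuuwwwwwwwwwwwwwwwwwwwwwnnnnnnnnnnnnnnn

Term n consists of 2n+2 u's, followed by 4n+1 w's, followed by 3n n's (n = 1, 2, …).
Setting n = 5 gives 12, 21, 15 characters in each block.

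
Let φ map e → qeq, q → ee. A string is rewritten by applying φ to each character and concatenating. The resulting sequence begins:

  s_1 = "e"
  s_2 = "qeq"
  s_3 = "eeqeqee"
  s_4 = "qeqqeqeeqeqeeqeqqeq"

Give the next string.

φ(qeqqeqeeqeqeeqeqqeq) expands symbol-by-symbol to ee qeq ee ee qeq ee qeq qeq ee qeq ee qeq qeq ee qeq ee ee qeq ee; joining the 19 pieces gives the next term.

eeqeqeeeeqeqeeqeqqeqeeqeqeeqeqqeqeeqeqeeeeqeqee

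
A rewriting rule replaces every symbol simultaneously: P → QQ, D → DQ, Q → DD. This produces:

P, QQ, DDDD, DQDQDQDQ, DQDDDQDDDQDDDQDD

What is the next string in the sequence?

DQDDDQDQDQDDDQDQDQDDDQDQDQDDDQDQ

Replace each of the 16 characters of DQDDDQDDDQDDDQDD in place — DQ DD DQ DQ DQ DD DQ DQ DQ DD DQ DQ DQ DD DQ DQ — and concatenate.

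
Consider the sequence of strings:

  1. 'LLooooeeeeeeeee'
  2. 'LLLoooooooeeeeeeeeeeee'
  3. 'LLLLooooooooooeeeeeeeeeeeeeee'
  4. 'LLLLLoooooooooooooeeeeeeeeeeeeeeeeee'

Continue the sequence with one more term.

LLLLLLooooooooooooooooeeeeeeeeeeeeeeeeeeeee

Each string has the form L^{n} o^{3n-2} e^{3n+3}, where the shown terms are n = 2, 3, 4, 5.
At n = 6 the blocks have lengths 6, 16, 21.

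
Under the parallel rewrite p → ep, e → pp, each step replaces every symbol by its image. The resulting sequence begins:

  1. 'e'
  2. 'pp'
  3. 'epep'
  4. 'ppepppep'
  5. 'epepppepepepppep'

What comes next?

φ(epepppepepepppep) expands symbol-by-symbol to pp ep pp ep ep ep pp ep pp ep pp ep ep ep pp ep; joining the 16 pieces gives the next term.

ppepppepepepppepppepppepepepppep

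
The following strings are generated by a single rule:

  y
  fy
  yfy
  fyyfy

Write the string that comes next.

Each term (from the third on) is the two preceding terms concatenated in order: term 3 = y·fy = yfy.
Continuing: yfy · fyyfy gives term 5.

yfyfyyfy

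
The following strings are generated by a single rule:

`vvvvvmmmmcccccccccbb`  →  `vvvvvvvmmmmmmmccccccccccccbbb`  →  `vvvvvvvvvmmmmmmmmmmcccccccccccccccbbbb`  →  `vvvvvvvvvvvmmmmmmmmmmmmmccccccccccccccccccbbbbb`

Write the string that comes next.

The n-th term is 2n+1 v's then 3n-2 m's then 3n+3 c's then n b's, where the shown terms are n = 2, 3, 4, 5.
At n = 6 the blocks have lengths 13, 16, 21, 6.

vvvvvvvvvvvvvmmmmmmmmmmmmmmmmcccccccccccccccccccccbbbbbb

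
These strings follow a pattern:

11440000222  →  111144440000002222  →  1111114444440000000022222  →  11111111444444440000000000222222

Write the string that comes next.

Reading off run lengths: 1 runs 2, 4, 6, 8; 4 runs 2, 4, 6, 8; 0 runs 4, 6, 8, 10; 2 runs 3, 4, 5, 6 — each is linear in n (n = 1, 2, …).
At n = 5 the blocks have lengths 10, 10, 12, 7.

111111111144444444440000000000002222222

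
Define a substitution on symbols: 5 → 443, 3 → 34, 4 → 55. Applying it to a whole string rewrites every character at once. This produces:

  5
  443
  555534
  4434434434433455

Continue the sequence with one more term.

Rewriting the 16 symbols of 4434434434433455 one by one yields 55 55 34 55 55 34 55 55 34 55 55 34 34 55 443 443; concatenated:

5555345555345555345555343455443443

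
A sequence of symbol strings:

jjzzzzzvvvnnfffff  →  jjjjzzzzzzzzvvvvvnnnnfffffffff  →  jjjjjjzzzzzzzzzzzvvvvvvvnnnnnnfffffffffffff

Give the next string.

Each string has the form j^{2n} z^{3n+2} v^{2n+1} n^{2n} f^{4n+1} (n = 1, 2, …).
At n = 4 the blocks have lengths 8, 14, 9, 8, 17.

jjjjjjjjzzzzzzzzzzzzzzvvvvvvvvvnnnnnnnnfffffffffffffffff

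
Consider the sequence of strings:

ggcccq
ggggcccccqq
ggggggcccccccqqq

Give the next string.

ggggggggcccccccccqqqq

The n-th term is 2n g's then 2n+1 c's then n q's (n = 1, 2, …).
At n = 4 the blocks have lengths 8, 9, 4.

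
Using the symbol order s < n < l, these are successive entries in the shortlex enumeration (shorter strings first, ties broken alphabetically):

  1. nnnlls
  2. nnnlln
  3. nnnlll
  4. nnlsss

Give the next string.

nnlssn

The successor of nnlsss increments the rightmost position that isn't already l and resets every position after it to s.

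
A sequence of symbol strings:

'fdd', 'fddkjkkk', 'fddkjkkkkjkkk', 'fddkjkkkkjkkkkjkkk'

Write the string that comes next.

Each term is the previous one with kjkkk appended.
Applying this once more to fddkjkkkkjkkkkjkkk:

fddkjkkkkjkkkkjkkkkjkkk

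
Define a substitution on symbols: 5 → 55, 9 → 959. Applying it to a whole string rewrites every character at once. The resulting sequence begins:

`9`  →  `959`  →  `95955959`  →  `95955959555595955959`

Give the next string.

φ(95955959555595955959) expands symbol-by-symbol to 959 55 959 55 55 959 55 959 55 55 55 55 959 55 959 55 55 959 55 959; joining the 20 pieces gives the next term.

959559595555959559595555555595955959555595955959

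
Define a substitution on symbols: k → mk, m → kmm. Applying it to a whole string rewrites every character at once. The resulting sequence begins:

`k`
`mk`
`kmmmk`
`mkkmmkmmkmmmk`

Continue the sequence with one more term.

Replace each of the 13 characters of mkkmmkmmkmmmk in place — kmm mk mk kmm kmm mk kmm kmm mk kmm kmm kmm mk — and concatenate.

kmmmkmkkmmkmmmkkmmkmmmkkmmkmmkmmmk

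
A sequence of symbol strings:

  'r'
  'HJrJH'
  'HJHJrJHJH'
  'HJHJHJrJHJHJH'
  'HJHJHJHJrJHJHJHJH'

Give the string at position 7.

Each term wraps the previous one in HJ on the left and JH on the right.
From HJHJHJHJrJHJHJHJH, 2 further steps: HJHJHJHJrJHJHJHJH → HJHJHJHJHJrJHJHJHJHJH → (answer).

HJHJHJHJHJHJrJHJHJHJHJHJH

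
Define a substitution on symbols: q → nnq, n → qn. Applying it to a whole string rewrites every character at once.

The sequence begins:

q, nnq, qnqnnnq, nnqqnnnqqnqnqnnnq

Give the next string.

φ(nnqqnnnqqnqnqnnnq) expands symbol-by-symbol to qn qn nnq nnq qn qn qn nnq nnq qn nnq qn nnq qn qn qn nnq; joining the 17 pieces gives the next term.

qnqnnnqnnqqnqnqnnnqnnqqnnnqqnnnqqnqnqnnnq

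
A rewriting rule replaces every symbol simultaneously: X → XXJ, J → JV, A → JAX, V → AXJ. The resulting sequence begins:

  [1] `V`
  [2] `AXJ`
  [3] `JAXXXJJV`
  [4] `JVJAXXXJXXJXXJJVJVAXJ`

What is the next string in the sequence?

φ(JVJAXXXJXXJXXJJVJVAXJ) expands symbol-by-symbol to JV AXJ JV JAX XXJ XXJ XXJ JV XXJ XXJ JV XXJ XXJ JV JV AXJ JV AXJ JAX XXJ JV; joining the 21 pieces gives the next term.

JVAXJJVJAXXXJXXJXXJJVXXJXXJJVXXJXXJJVJVAXJJVAXJJAXXXJJV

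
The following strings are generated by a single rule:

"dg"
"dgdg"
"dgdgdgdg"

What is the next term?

Every step duplicates the string.
So the next term is two copies of dgdgdgdg.

dgdgdgdgdgdgdgdg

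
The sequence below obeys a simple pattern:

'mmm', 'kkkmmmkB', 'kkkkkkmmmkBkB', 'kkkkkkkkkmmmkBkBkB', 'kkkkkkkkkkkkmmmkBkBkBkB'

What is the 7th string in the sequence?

kkkkkkkkkkkkkkkkkkmmmkBkBkBkBkBkB

Each term wraps the previous one in kkk on the left and kB on the right.
From kkkkkkkkkkkkmmmkBkBkBkB, 2 further steps: kkkkkkkkkkkkmmmkBkBkBkB → kkkkkkkkkkkkkkkmmmkBkBkBkBkB → (answer).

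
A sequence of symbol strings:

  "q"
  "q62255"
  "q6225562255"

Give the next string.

Every step adds 62255 to the end: s(k+1) = s(k)·62255.
Applying this once more to q6225562255:

q622556225562255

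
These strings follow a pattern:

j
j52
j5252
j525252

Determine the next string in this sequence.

Every step adds 52 to the end: s(k+1) = s(k)·52.
Applying this once more to j525252:

j52525252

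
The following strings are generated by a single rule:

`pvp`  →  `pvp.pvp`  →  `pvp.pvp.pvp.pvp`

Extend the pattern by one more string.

pvp.pvp.pvp.pvp.pvp.pvp.pvp.pvp

s(k+1) = s(k)·.·s(k) — each term doubles the last with '.' between the halves.
So the next term is two copies of pvp.pvp.pvp.pvp with '.' between the halves.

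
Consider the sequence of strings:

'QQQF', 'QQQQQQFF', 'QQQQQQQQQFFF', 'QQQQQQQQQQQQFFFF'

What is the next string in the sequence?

QQQQQQQQQQQQQQQFFFFF

Each string has the form Q^{3n} F^{n} (n = 1, 2, …).
At n = 5 the blocks have lengths 15, 5.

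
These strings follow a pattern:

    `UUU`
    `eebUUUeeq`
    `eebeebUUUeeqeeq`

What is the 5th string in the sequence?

eebeebeebeebUUUeeqeeqeeqeeq

Every step adds eeb to the front and eeq to the end of the previous string.
From eebeebUUUeeqeeq, 2 further steps: eebeebUUUeeqeeq → eebeebeebUUUeeqeeqeeq → (answer).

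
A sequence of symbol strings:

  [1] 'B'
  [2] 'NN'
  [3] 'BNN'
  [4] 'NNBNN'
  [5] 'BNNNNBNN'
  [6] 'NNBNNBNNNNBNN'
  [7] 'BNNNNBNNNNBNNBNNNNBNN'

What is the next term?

Each term (from the third on) is the two preceding terms concatenated in order: term 3 = B·NN = BNN.
So term 8 is NNBNNBNNNNBNN·BNNNNBNNNNBNNBNNNNBNN.

NNBNNBNNNNBNNBNNNNBNNNNBNNBNNNNBNN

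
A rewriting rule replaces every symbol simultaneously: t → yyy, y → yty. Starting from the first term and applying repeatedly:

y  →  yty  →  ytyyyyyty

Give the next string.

Expanding ytyyyyyty: y→yty, t→yyy, y→yty, y→yty, y→yty, y→yty, y→yty, t→yyy, y→yty. Concatenated: yty yyy yty yty yty yty yty yyy yty.

ytyyyyytyytyytyytyytyyyyyty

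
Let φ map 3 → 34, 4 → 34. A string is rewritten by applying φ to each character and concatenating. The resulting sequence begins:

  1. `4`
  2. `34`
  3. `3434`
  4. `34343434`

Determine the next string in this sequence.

Apply φ to 34343434 symbol by symbol: 3→34, 4→34, 3→34, 4→34, 3→34, 4→34, 3→34, 4→34; joined: 34 34 34 34 34 34 34 34.

3434343434343434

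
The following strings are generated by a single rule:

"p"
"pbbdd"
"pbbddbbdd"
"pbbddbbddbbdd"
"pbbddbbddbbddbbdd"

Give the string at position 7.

pbbddbbddbbddbbddbbddbbdd

Each term is the previous one with bbdd appended.
From pbbddbbddbbddbbdd, 2 further steps: pbbddbbddbbddbbdd → pbbddbbddbbddbbddbbdd → (answer).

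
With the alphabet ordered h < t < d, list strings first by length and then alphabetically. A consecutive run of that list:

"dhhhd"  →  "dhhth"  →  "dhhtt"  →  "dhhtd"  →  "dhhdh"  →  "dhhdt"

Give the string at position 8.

Stepping forward 2 times from dhhdt: dhhdt → dhhdd, then the target.

dhthh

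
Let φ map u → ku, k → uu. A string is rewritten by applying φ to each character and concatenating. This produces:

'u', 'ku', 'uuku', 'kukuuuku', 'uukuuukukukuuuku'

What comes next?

kukuuukukukuuukuuukuuukukukuuuku

Replace each of the 16 characters of uukuuukukukuuuku in place — ku ku uu ku ku ku uu ku uu ku uu ku ku ku uu ku — and concatenate.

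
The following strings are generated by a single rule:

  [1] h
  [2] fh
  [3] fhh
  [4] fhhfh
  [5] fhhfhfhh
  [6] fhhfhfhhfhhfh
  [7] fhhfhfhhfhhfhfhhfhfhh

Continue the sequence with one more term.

From term 3 onward, concatenate the last term with the second-to-last: fh·h = fhh, fhh·fh = fhhfh, …
The next term joins fhhfhfhhfhhfhfhhfhfhh and fhhfhfhhfhhfh.

fhhfhfhhfhhfhfhhfhfhhfhhfhfhhfhhfh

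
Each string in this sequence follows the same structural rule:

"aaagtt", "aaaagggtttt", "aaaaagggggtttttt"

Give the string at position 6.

Term n consists of n+2 a's, followed by 2n-1 g's, followed by 2n t's (n = 1, 2, …).
At n = 6 the blocks have lengths 8, 11, 12.

aaaaaaaagggggggggggtttttttttttt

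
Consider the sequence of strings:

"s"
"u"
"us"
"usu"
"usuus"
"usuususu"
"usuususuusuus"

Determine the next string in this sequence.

usuususuusuususuususu

This is a Fibonacci-style word recurrence s(k) = s(k−1)·s(k−2): e.g. u·s = us.
So term 8 is usuususuusuus·usuususu.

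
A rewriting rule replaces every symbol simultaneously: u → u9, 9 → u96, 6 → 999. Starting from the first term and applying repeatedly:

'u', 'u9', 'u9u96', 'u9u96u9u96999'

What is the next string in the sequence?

u9u96u9u96999u9u96u9u96999u96u96u96

Replace each of the 13 characters of u9u96u9u96999 in place — u9 u96 u9 u96 999 u9 u96 u9 u96 999 u96 u96 u96 — and concatenate.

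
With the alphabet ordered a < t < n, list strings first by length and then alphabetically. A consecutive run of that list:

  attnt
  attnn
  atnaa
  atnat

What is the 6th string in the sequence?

atnta

Continuing the enumeration 2 steps past atnat: atnat → atnan → (answer).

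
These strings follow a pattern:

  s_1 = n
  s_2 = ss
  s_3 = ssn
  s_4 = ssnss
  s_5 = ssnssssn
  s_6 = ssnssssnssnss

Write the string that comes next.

ssnssssnssnssssnssssn

Each term (from the third on) is the previous term followed by the one before it: term 3 = ss·n = ssn.
So term 7 is ssnssssnssnss·ssnssssn.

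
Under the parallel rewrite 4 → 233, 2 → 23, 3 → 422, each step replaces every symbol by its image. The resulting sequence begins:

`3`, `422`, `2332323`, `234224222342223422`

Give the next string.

Applying the rule to each of the 18 symbols of 234224222342223422 gives the pieces 23 422 233 23 23 233 23 23 23 422 233 23 23 23 422 233 23 23, which concatenate to the answer.

2342223323232332323234222332323234222332323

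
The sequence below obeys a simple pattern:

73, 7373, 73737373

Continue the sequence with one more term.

7373737373737373

Each string is two copies of the previous one concatenated.
One more doubling of 73737373 gives the answer.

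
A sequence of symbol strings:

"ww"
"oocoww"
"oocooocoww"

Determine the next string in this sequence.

oocooocooocoww

Every step adds ooco at the front: s(k+1) = ooco·s(k).
One more step from oocooocoww gives the answer.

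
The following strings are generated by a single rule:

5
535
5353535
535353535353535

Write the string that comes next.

s(k+1) = s(k)·3·s(k) — each term doubles the last with '3' between the halves.
Doubling 535353535353535 with '3' between the halves:

5353535353535353535353535353535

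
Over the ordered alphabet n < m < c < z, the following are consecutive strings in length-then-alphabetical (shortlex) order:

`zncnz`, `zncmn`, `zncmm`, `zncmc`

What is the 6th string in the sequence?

Advancing 2 positions from zncmc through zncmc → zncmz reaches term 6.

znccn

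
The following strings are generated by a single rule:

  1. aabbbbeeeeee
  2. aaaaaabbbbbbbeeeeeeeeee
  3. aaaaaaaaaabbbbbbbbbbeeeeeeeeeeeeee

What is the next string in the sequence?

The n-th term is 4n-2 a's then 3n+1 b's then 4n+2 e's (n = 1, 2, …).
For the next term, n = 4, so the run lengths are 14, 13, 18.

aaaaaaaaaaaaaabbbbbbbbbbbbbeeeeeeeeeeeeeeeeee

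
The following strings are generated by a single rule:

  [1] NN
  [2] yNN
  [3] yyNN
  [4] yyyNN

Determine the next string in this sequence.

yyyyNN

Each term is the previous one with y prepended.
So the next term is y·yyyNN.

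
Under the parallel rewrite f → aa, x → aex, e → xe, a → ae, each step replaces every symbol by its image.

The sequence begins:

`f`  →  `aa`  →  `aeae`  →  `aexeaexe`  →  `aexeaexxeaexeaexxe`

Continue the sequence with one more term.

aexeaexxeaexeaexaexxeaexeaexxeaexeaexaexxe

Replace each of the 18 characters of aexeaexxeaexeaexxe in place — ae xe aex xe ae xe aex aex xe ae xe aex xe ae xe aex aex xe — and concatenate.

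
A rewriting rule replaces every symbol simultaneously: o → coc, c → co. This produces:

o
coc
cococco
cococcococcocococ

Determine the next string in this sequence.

φ(cococcococcocococ) expands symbol-by-symbol to co coc co coc co co coc co coc co co coc co coc co coc co; joining the 17 pieces gives the next term.

cococcococcocococcococcocococcococcococco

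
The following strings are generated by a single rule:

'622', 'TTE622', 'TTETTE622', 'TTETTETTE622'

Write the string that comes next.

The strings grow by a fixed prefix TTE each time.
One more step from TTETTETTE622 gives the answer.

TTETTETTETTE622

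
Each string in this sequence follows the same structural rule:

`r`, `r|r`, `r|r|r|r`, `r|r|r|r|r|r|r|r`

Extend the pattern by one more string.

s(k+1) = s(k)·|·s(k) — each term doubles the last with '|' between the halves.
One more doubling of r|r|r|r|r|r|r|r gives the answer.

r|r|r|r|r|r|r|r|r|r|r|r|r|r|r|r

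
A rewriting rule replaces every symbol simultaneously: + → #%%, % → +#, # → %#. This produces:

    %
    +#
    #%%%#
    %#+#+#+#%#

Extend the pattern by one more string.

+#%##%%%##%%%##%%%#+#%#

Apply φ to %#+#+#+#%# symbol by symbol: %→+#, #→%#, +→#%%, #→%#, +→#%%, #→%#, +→#%%, #→%#, %→+#, #→%#; joined: +# %# #%% %# #%% %# #%% %# +# %#.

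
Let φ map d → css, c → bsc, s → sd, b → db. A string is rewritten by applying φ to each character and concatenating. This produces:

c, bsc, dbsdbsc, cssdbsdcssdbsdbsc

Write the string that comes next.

φ(cssdbsdcssdbsdbsc) expands symbol-by-symbol to bsc sd sd css db sd css bsc sd sd css db sd css db sd bsc; joining the 17 pieces gives the next term.

bscsdsdcssdbsdcssbscsdsdcssdbsdcssdbsdbsc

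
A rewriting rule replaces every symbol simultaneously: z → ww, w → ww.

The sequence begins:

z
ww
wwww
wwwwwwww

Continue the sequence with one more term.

wwwwwwwwwwwwwwww

Rewriting each symbol of wwwwwwww: w→ww, w→ww, w→ww, w→ww, w→ww, w→ww, w→ww, w→ww, which concatenates to ww ww ww ww ww ww ww ww.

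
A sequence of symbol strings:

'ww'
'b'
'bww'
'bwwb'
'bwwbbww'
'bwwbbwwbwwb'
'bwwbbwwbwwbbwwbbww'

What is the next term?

bwwbbwwbwwbbwwbbwwbwwbbwwbwwb

This is a Fibonacci-style word recurrence s(k) = s(k−1)·s(k−2): e.g. b·ww = bww.
So term 8 is bwwbbwwbwwbbwwbbww·bwwbbwwbwwb.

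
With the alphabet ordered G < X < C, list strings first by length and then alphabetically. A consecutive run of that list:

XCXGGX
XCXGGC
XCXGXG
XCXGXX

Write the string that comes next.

XCXGXC

Treat XCXGXX as a base-3 numeral over the given alphabet and add one, carrying through any trailing C's.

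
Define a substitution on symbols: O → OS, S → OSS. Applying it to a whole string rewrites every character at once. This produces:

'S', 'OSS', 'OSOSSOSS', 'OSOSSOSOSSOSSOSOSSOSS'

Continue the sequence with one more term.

Rewriting the 21 symbols of OSOSSOSOSSOSSOSOSSOSS one by one yields OS OSS OS OSS OSS OS OSS OS OSS OSS OS OSS OSS OS OSS OS OSS OSS OS OSS OSS; concatenated:

OSOSSOSOSSOSSOSOSSOSOSSOSSOSOSSOSSOSOSSOSOSSOSSOSOSSOSS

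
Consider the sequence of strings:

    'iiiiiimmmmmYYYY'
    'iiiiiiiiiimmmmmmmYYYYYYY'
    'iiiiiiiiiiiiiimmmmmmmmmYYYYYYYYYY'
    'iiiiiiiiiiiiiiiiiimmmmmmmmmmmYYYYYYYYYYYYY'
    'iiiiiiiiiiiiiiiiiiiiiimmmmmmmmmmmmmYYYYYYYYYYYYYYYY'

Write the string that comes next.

iiiiiiiiiiiiiiiiiiiiiiiiiimmmmmmmmmmmmmmmYYYYYYYYYYYYYYYYYYY

The n-th term is 4n+2 i's then 2n+3 m's then 3n+1 Y's (n = 1, 2, …).
For the next term, n = 6, so the run lengths are 26, 15, 19.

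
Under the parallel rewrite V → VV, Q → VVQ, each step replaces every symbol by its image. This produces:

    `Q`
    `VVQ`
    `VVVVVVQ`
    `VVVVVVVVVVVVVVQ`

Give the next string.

VVVVVVVVVVVVVVVVVVVVVVVVVVVVVVQ

Applying the rule to each of the 15 symbols of VVVVVVVVVVVVVVQ gives the pieces VV VV VV VV VV VV VV VV VV VV VV VV VV VV VVQ, which concatenate to the answer.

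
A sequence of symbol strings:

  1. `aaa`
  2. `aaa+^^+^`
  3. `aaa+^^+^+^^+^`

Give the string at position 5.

Each term is the previous one with +^^+^ appended.
From aaa+^^+^+^^+^, 2 further steps: aaa+^^+^+^^+^ → aaa+^^+^+^^+^+^^+^ → (answer).

aaa+^^+^+^^+^+^^+^+^^+^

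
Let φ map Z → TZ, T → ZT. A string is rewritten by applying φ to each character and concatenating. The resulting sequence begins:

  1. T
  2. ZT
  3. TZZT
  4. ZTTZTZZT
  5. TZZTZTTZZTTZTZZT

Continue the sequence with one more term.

ZTTZTZZTTZZTZTTZTZZTZTTZZTTZTZZT

φ(TZZTZTTZZTTZTZZT) expands symbol-by-symbol to ZT TZ TZ ZT TZ ZT ZT TZ TZ ZT ZT TZ ZT TZ TZ ZT; joining the 16 pieces gives the next term.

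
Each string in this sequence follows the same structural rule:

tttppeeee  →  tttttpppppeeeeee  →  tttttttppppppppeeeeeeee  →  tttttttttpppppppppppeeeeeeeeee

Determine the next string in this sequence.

Each string has the form t^{2n+1} p^{3n-1} e^{2n+2} (n = 1, 2, …).
Setting n = 5 gives 11, 14, 12 characters in each block.

tttttttttttppppppppppppppeeeeeeeeeeee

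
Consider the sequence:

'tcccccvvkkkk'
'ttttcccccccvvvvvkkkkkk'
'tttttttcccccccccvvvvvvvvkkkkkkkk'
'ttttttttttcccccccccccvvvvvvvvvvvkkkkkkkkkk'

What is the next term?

The n-th term is 3n-2 t's then 2n+3 c's then 3n-1 v's then 2n+2 k's (n = 1, 2, …).
At n = 5 the blocks have lengths 13, 13, 14, 12.

tttttttttttttcccccccccccccvvvvvvvvvvvvvvkkkkkkkkkkkk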